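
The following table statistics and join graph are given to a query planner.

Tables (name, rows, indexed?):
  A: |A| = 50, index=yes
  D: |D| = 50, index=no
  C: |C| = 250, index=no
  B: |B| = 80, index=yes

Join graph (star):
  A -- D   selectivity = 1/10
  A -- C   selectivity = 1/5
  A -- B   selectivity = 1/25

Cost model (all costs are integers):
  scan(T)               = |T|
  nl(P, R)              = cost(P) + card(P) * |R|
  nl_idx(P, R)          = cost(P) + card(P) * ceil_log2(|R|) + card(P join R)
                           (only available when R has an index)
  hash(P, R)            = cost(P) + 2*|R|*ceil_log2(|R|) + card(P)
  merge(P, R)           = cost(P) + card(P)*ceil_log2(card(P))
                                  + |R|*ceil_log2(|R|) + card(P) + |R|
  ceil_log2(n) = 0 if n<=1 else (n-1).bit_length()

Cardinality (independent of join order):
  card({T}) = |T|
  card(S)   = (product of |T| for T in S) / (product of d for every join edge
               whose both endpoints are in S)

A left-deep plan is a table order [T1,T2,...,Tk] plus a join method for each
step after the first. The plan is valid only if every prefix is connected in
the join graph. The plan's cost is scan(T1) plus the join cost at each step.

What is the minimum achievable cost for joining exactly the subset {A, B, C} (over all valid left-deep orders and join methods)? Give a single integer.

Selinger DP over subsets of {A,B,C}:
  {A}: scan cost=50, card=50
  {C}: scan cost=250, card=250
  {B}: scan cost=80, card=80
  {AC}: card=2500; try (A,hash)→1100, (C,merge)→2650, (A,merge)→2850, (C,hash)→4100, (A,nl_idx)→4250, (C,nl)→12550 …(+1); best=1100 via (A,hash)
  {AB}: card=160; try (B,nl_idx)→560, (A,nl_idx)→720, (A,hash)→760, (B,merge)→1040, (A,merge)→1070, (B,hash)→1220 …(+2); best=560 via (B,nl_idx)
  {ABC}: card=8000; try (C,merge)→4250, (C,hash)→4720, (B,hash)→4720, (B,nl_idx)→26600, (B,merge)→34240, (C,nl)→40560 …(+1); best=4250 via (C,merge)

4250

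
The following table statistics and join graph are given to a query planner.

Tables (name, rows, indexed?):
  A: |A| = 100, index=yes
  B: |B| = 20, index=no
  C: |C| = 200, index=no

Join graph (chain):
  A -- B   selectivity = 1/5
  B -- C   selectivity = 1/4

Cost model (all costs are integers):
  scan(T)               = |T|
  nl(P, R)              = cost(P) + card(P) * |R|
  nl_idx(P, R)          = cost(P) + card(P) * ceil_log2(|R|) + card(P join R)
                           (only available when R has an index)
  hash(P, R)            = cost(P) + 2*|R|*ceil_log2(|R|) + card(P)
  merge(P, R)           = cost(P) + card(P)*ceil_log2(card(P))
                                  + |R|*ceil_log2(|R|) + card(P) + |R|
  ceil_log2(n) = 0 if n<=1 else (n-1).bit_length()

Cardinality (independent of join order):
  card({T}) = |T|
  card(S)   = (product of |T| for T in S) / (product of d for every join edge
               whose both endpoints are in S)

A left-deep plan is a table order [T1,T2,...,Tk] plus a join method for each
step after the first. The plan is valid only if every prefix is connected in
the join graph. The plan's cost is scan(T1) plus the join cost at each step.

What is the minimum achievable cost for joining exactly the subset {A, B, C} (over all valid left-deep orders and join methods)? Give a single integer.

Selinger DP over subsets of {A,B,C}:
  {A}: scan cost=100, card=100
  {B}: scan cost=20, card=20
  {C}: scan cost=200, card=200
  {AB}: card=400; try (B,hash)→400, (A,nl_idx)→560, (A,merge)→940, (B,merge)→1020, (A,hash)→1440, (A,nl)→2020 …(+1); best=400 via (B,hash)
  {BC}: card=1000; try (B,hash)→600, (C,merge)→1940, (B,merge)→2120, (C,hash)→3240, (C,nl)→4020, (B,nl)→4200; best=600 via (B,hash)
  {ABC}: card=20000; try (A,hash)→3000, (C,hash)→4000, (C,merge)→6200, (A,merge)→12400, (A,nl_idx)→27600, (C,nl)→80400 …(+1); best=3000 via (A,hash)

3000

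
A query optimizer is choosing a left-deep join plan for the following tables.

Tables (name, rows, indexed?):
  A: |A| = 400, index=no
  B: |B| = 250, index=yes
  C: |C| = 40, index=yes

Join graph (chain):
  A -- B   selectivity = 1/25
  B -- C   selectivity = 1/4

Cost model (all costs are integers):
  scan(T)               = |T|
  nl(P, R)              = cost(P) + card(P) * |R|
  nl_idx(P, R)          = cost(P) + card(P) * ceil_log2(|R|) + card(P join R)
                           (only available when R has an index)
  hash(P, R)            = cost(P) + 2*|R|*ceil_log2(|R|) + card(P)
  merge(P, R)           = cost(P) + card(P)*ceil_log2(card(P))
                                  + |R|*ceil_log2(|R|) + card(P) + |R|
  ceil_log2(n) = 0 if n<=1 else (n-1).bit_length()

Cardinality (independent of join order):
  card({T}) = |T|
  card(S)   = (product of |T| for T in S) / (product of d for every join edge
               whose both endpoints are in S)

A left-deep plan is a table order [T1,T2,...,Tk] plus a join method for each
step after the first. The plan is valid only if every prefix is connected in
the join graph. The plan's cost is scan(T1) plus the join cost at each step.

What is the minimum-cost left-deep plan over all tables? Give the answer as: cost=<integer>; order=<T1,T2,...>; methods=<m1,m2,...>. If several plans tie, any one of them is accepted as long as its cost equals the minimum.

cost=9280; order=A,B,C; methods=hash,hash

Selinger DP (subsets sized 1..n):
  {A}: scan cost=400, card=400
  {B}: scan cost=250, card=250
  {C}: scan cost=40, card=40
  {AB}: card=4000; try (B,hash)→4800, (A,merge)→6500, (B,merge)→6650, (B,nl_idx)→7600, (A,hash)→7700, (A,nl)→100250 …(+1); best=4800 via (B,hash)
  {BC}: card=2500; try (C,hash)→980, (B,merge)→2570, (C,merge)→2780, (B,nl_idx)→2860, (B,hash)→4080, (C,nl_idx)→4250 …(+2); best=980 via (C,hash)
  {ABC}: card=40000; try (C,hash)→9280, (A,hash)→10680, (A,merge)→37480, (C,merge)→57080, (C,nl_idx)→68800, (C,nl)→164800 …(+1); best=9280 via (C,hash)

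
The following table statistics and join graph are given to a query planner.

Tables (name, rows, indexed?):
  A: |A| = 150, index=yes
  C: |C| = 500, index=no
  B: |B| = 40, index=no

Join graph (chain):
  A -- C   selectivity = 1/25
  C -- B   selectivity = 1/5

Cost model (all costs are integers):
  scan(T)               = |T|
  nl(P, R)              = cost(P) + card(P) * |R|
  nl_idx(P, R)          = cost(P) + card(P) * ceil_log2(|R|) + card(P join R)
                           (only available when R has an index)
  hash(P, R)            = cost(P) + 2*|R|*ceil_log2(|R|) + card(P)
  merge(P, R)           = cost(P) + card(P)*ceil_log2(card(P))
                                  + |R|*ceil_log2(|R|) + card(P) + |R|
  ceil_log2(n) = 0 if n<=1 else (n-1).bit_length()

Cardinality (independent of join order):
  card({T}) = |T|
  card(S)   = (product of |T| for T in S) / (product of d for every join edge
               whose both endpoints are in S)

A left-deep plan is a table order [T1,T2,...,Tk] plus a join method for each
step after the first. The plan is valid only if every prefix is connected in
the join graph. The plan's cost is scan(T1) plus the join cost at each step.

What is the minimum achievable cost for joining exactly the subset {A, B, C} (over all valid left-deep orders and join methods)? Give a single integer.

Selinger DP over subsets of {A,B,C}:
  {A}: scan cost=150, card=150
  {C}: scan cost=500, card=500
  {B}: scan cost=40, card=40
  {AC}: card=3000; try (A,hash)→3400, (C,merge)→6500, (A,merge)→6850, (A,nl_idx)→7500, (C,hash)→9300, (C,nl)→75150 …(+1); best=3400 via (A,hash)
  {BC}: card=4000; try (B,hash)→1480, (C,merge)→5320, (B,merge)→5780, (C,hash)→9080, (C,nl)→20040, (B,nl)→20500; best=1480 via (B,hash)
  {ABC}: card=24000; try (B,hash)→6880, (A,hash)→7880, (B,merge)→42680, (A,merge)→54830, (A,nl_idx)→57480, (B,nl)→123400 …(+1); best=6880 via (B,hash)

6880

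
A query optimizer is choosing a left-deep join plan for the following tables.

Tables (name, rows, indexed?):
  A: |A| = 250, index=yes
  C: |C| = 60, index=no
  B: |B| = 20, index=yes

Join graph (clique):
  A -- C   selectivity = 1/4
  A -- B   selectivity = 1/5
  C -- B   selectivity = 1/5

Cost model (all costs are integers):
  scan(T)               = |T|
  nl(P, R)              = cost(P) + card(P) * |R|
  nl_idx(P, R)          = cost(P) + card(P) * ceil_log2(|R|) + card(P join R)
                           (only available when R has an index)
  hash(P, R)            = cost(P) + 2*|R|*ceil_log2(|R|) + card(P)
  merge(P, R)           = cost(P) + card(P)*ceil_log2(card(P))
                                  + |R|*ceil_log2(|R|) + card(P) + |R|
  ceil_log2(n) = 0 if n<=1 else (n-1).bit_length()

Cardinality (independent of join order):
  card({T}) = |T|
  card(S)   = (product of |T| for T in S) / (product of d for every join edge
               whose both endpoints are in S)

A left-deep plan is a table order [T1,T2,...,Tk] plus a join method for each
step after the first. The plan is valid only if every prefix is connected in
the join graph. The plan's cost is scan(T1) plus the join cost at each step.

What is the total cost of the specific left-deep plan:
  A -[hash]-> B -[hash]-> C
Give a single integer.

step 1: scan A: cost=250, card=250
step 2: join B via hash
    card(P join B) = 250*20/(5) = 1000
    cost = 250 + 2*20*5 + 250 = 700
step 3: join C via hash
    card(P join C) = 1000*60/(4*5) = 3000
    cost = 700 + 2*60*6 + 1000 = 2420

2420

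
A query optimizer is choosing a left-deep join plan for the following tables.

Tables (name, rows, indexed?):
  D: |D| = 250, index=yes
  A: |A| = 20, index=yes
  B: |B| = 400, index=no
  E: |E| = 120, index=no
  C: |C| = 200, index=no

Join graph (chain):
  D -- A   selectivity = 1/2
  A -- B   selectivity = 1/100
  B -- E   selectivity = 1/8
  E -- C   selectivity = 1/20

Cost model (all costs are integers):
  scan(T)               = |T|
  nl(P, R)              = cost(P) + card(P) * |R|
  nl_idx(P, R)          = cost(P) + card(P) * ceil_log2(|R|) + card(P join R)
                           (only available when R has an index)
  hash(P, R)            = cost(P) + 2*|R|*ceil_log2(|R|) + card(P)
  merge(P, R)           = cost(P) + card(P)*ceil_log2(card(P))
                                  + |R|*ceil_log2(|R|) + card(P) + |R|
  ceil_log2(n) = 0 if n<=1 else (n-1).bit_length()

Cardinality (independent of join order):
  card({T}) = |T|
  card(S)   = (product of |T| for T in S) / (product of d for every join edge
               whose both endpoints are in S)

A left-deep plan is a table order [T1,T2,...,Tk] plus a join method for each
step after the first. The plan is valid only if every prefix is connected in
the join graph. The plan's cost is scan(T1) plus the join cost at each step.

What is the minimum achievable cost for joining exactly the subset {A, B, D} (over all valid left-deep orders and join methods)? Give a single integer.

Selinger DP over subsets of {A,B,D}:
  {D}: scan cost=250, card=250
  {A}: scan cost=20, card=20
  {B}: scan cost=400, card=400
  {AD}: card=2500; try (A,hash)→700, (D,merge)→2390, (A,merge)→2620, (D,nl_idx)→2680, (A,nl_idx)→4000, (D,hash)→4040 …(+2); best=700 via (A,hash)
  {AB}: card=80; try (A,hash)→1000, (A,nl_idx)→2480, (B,merge)→4140, (A,merge)→4520, (B,hash)→7240, (B,nl)→8020 …(+1); best=1000 via (A,hash)
  {ABD}: card=10000; try (D,merge)→3890, (D,hash)→5080, (B,hash)→10400, (D,nl_idx)→11640, (D,nl)→21000, (B,merge)→37200 …(+1); best=3890 via (D,merge)

3890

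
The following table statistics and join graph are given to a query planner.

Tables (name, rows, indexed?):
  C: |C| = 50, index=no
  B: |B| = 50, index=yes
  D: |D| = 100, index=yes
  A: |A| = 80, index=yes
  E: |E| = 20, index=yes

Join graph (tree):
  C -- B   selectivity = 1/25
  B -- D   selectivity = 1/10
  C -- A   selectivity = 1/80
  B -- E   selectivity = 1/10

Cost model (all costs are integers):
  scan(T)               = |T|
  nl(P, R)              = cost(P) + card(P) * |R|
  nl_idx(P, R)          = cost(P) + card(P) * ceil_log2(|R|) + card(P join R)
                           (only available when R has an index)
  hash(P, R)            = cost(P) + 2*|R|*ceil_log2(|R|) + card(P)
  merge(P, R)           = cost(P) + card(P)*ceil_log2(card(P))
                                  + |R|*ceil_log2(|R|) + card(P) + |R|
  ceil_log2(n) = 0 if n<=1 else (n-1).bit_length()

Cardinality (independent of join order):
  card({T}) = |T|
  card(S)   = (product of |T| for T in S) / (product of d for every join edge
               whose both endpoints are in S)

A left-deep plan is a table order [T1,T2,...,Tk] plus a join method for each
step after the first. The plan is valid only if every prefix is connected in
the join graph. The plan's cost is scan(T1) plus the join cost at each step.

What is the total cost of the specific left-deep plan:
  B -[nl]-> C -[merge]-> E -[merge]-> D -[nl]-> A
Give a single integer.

step 1: scan B: cost=50, card=50
step 2: join C via nl
    card(P join C) = 50*50/(25) = 100
    cost = 50 + 50*50 = 2550
step 3: join E via merge
    card(P join E) = 100*20/(10) = 200
    cost = 2550 + 100*7 + 20*5 + 100 + 20 = 3470
step 4: join D via merge
    card(P join D) = 200*100/(10) = 2000
    cost = 3470 + 200*8 + 100*7 + 200 + 100 = 6070
step 5: join A via nl
    card(P join A) = 2000*80/(80) = 2000
    cost = 6070 + 2000*80 = 166070

166070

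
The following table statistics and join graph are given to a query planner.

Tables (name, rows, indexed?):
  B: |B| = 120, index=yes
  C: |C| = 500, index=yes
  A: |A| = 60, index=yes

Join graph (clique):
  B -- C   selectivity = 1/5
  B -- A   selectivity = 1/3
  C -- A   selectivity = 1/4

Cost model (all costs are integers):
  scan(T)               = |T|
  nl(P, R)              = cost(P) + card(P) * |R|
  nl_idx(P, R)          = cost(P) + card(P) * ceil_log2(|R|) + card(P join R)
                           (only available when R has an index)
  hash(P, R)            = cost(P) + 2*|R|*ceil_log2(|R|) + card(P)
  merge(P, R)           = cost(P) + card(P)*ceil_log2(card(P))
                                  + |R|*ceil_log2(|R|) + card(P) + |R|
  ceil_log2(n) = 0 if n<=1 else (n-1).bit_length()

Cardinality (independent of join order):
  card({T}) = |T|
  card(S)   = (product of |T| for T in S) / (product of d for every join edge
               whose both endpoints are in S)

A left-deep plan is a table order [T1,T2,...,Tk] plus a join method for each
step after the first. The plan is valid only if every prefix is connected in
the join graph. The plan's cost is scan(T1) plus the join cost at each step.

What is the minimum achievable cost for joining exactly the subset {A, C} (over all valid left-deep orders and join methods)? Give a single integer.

1720

Selinger DP over subsets of {A,C}:
  {C}: scan cost=500, card=500
  {A}: scan cost=60, card=60
  {AC}: card=7500; try (A,hash)→1720, (C,merge)→5480, (A,merge)→5920, (C,nl_idx)→8100, (C,hash)→9120, (A,nl_idx)→11000 …(+2); best=1720 via (A,hash)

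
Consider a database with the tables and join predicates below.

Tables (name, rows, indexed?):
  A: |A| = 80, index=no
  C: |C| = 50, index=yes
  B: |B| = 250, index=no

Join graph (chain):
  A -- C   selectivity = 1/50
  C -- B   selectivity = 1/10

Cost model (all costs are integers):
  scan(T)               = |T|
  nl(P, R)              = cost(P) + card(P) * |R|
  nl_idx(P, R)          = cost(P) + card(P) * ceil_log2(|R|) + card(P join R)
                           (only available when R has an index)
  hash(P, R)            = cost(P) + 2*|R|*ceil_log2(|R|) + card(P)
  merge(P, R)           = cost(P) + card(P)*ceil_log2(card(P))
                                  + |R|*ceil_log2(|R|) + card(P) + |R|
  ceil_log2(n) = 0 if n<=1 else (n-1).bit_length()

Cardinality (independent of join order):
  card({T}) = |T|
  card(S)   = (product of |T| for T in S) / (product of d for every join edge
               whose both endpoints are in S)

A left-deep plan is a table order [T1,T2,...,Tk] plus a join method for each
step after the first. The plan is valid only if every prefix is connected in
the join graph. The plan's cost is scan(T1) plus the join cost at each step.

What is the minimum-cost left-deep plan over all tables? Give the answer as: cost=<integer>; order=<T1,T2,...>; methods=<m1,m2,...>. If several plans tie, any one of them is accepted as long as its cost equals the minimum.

Selinger DP (subsets sized 1..n):
  {A}: scan cost=80, card=80
  {C}: scan cost=50, card=50
  {B}: scan cost=250, card=250
  {AC}: card=80; try (C,nl_idx)→640, (C,hash)→760, (A,merge)→1040, (C,merge)→1070, (A,hash)→1220, (A,nl)→4050 …(+1); best=640 via (C,nl_idx)
  {BC}: card=1250; try (C,hash)→1100, (B,merge)→2650, (C,merge)→2850, (C,nl_idx)→3000, (B,hash)→4100, (B,nl)→12550 …(+1); best=1100 via (C,hash)
  {ABC}: card=2000; try (A,hash)→3470, (B,merge)→3530, (B,hash)→4720, (A,merge)→16740, (B,nl)→20640, (A,nl)→101100; best=3470 via (A,hash)

cost=3470; order=B,C,A; methods=hash,hash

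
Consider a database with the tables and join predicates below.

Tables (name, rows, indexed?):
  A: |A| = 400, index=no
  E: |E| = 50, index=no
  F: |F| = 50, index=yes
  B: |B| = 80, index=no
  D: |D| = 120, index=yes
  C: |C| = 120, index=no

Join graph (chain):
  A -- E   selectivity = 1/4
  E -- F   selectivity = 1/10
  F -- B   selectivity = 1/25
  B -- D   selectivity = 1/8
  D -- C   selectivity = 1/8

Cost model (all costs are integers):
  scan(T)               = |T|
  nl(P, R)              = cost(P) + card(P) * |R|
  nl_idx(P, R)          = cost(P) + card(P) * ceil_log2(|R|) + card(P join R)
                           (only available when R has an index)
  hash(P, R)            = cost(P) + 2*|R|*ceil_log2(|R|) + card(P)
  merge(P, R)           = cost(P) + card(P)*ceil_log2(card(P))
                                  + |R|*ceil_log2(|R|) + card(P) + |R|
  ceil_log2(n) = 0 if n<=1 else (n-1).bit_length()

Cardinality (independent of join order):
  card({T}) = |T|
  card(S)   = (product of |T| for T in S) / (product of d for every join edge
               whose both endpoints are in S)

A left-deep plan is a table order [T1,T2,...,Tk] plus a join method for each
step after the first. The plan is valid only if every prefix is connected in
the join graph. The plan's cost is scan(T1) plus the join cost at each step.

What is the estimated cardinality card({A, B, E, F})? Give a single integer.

Tables in S: A(400), B(80), E(50), F(50)
Edges inside S: A-E(d=4), E-F(d=10), F-B(d=25)
numerator = 400 * 80 * 50 * 50 = 80000000
denominator = 4 * 10 * 25 = 1000
card(S) = 80000000 / 1000 = 80000

80000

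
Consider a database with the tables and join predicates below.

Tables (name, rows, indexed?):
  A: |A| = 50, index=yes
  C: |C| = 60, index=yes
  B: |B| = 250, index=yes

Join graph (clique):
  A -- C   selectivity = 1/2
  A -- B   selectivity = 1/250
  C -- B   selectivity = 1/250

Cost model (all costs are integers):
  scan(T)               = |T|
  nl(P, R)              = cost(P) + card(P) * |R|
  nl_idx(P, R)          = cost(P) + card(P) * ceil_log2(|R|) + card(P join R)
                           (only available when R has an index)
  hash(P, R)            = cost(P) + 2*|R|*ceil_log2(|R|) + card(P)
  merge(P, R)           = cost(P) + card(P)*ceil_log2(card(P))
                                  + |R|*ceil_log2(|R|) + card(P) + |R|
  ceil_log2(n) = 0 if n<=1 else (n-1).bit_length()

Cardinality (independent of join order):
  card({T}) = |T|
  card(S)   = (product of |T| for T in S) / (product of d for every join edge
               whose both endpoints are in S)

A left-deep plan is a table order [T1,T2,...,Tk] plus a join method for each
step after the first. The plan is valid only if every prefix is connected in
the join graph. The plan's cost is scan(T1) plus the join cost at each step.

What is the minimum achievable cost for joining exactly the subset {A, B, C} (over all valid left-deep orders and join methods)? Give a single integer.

Selinger DP over subsets of {A,B,C}:
  {A}: scan cost=50, card=50
  {C}: scan cost=60, card=60
  {B}: scan cost=250, card=250
  {AC}: card=1500; try (A,hash)→720, (C,hash)→820, (C,merge)→820, (A,merge)→830, (C,nl_idx)→1850, (A,nl_idx)→1920 …(+2); best=720 via (A,hash)
  {AB}: card=50; try (B,nl_idx)→500, (A,hash)→1100, (A,nl_idx)→1800, (B,merge)→2650, (A,merge)→2850, (B,hash)→4100 …(+2); best=500 via (B,nl_idx)
  {BC}: card=60; try (B,nl_idx)→600, (C,hash)→1220, (C,nl_idx)→1810, (B,merge)→2730, (C,merge)→2920, (B,hash)→4120 …(+2); best=600 via (B,nl_idx)
  {ABC}: card=6; try (C,nl_idx)→806, (A,nl_idx)→966, (A,hash)→1260, (C,hash)→1270, (C,merge)→1270, (A,merge)→1370 …(+6); best=806 via (C,nl_idx)

806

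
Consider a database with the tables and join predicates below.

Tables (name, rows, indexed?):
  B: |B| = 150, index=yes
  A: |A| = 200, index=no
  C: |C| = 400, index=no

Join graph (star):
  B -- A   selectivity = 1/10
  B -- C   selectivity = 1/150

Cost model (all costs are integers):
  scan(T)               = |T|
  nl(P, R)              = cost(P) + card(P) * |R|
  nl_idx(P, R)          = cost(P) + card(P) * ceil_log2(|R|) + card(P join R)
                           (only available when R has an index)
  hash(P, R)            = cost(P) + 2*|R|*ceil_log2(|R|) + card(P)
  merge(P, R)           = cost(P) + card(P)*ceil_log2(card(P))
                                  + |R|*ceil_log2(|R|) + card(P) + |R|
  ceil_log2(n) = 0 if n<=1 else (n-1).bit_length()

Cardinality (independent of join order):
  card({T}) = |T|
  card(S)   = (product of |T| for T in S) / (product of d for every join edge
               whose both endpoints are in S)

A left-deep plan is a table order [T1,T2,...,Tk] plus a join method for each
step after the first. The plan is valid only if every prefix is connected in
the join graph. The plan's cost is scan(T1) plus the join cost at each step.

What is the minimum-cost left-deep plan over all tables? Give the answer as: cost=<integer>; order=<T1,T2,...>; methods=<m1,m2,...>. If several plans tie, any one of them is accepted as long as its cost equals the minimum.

Selinger DP (subsets sized 1..n):
  {B}: scan cost=150, card=150
  {A}: scan cost=200, card=200
  {C}: scan cost=400, card=400
  {AB}: card=3000; try (B,hash)→2800, (A,merge)→3300, (B,merge)→3350, (A,hash)→3500, (B,nl_idx)→4800, (A,nl)→30150 …(+1); best=2800 via (B,hash)
  {BC}: card=400; try (B,hash)→3200, (B,nl_idx)→4000, (C,merge)→5500, (B,merge)→5750, (C,hash)→7500, (C,nl)→60150 …(+1); best=3200 via (B,hash)
  {ABC}: card=8000; try (A,hash)→6800, (A,merge)→9000, (C,hash)→13000, (C,merge)→45800, (A,nl)→83200, (C,nl)→1202800; best=6800 via (A,hash)

cost=6800; order=C,B,A; methods=hash,hash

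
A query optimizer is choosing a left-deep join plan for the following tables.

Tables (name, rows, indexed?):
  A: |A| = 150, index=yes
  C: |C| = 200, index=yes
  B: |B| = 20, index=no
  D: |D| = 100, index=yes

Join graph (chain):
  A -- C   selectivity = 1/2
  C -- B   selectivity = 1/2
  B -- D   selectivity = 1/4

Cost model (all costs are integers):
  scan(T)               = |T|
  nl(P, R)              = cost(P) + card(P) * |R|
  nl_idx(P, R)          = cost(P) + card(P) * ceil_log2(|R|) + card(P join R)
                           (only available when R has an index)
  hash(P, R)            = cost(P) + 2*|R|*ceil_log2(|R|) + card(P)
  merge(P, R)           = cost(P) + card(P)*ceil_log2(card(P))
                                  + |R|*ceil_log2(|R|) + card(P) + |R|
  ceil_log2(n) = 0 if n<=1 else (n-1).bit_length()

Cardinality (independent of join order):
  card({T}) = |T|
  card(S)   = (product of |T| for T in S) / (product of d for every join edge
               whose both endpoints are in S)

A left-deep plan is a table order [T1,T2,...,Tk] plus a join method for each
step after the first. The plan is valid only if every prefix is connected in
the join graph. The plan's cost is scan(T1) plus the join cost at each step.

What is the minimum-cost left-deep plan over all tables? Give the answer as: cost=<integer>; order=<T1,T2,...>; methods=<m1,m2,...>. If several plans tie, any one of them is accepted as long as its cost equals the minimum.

cost=56400; order=C,B,D,A; methods=hash,hash,hash

Selinger DP (subsets sized 1..n):
  {A}: scan cost=150, card=150
  {C}: scan cost=200, card=200
  {B}: scan cost=20, card=20
  {D}: scan cost=100, card=100
  {AC}: card=15000; try (A,hash)→2800, (C,merge)→3300, (A,merge)→3350, (C,hash)→3500, (C,nl_idx)→16350, (A,nl_idx)→16800 …(+2); best=2800 via (A,hash)
  {BC}: card=2000; try (B,hash)→600, (C,merge)→1940, (B,merge)→2120, (C,nl_idx)→2180, (C,hash)→3240, (C,nl)→4020 …(+1); best=600 via (B,hash)
  {BD}: card=500; try (B,hash)→400, (D,nl_idx)→660, (D,merge)→940, (B,merge)→1020, (D,hash)→1440, (D,nl)→2020 …(+1); best=400 via (B,hash)
  {ABC}: card=150000; try (A,hash)→5000, (B,hash)→18000, (A,merge)→25950, (A,nl_idx)→166600, (B,merge)→227920, (A,nl)→300600 …(+1); best=5000 via (A,hash)
  {BCD}: card=50000; try (D,hash)→4000, (C,hash)→4100, (C,merge)→7200, (D,merge)→25400, (C,nl_idx)→54400, (D,nl_idx)→64600 …(+2); best=4000 via (D,hash)
  {ABCD}: card=3750000; try (A,hash)→56400, (D,hash)→156400, (A,merge)→855350, (D,merge)→2855800, (A,nl_idx)→4154000, (D,nl_idx)→4805000 …(+2); best=56400 via (A,hash)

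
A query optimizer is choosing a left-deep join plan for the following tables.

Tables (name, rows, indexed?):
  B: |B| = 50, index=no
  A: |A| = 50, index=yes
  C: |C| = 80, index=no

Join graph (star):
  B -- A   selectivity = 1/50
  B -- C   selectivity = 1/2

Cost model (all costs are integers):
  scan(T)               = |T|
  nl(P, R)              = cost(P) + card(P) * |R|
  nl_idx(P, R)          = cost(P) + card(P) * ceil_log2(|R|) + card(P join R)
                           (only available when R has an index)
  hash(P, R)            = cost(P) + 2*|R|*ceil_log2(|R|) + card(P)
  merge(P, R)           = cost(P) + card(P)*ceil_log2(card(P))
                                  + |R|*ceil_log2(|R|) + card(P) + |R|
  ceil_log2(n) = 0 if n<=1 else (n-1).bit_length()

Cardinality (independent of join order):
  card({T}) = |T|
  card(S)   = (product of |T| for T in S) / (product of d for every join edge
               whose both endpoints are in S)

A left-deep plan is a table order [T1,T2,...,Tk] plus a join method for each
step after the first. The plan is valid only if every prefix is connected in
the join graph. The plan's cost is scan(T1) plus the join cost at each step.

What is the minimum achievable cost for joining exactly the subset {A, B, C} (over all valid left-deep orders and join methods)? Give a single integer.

Selinger DP over subsets of {A,B,C}:
  {B}: scan cost=50, card=50
  {A}: scan cost=50, card=50
  {C}: scan cost=80, card=80
  {AB}: card=50; try (A,nl_idx)→400, (B,hash)→700, (A,hash)→700, (B,merge)→750, (A,merge)→750, (B,nl)→2550 …(+1); best=400 via (A,nl_idx)
  {BC}: card=2000; try (B,hash)→760, (C,merge)→1040, (B,merge)→1070, (C,hash)→1220, (C,nl)→4050, (B,nl)→4080; best=760 via (B,hash)
  {ABC}: card=2000; try (C,merge)→1390, (C,hash)→1570, (A,hash)→3360, (C,nl)→4400, (A,nl_idx)→14760, (A,merge)→25110 …(+1); best=1390 via (C,merge)

1390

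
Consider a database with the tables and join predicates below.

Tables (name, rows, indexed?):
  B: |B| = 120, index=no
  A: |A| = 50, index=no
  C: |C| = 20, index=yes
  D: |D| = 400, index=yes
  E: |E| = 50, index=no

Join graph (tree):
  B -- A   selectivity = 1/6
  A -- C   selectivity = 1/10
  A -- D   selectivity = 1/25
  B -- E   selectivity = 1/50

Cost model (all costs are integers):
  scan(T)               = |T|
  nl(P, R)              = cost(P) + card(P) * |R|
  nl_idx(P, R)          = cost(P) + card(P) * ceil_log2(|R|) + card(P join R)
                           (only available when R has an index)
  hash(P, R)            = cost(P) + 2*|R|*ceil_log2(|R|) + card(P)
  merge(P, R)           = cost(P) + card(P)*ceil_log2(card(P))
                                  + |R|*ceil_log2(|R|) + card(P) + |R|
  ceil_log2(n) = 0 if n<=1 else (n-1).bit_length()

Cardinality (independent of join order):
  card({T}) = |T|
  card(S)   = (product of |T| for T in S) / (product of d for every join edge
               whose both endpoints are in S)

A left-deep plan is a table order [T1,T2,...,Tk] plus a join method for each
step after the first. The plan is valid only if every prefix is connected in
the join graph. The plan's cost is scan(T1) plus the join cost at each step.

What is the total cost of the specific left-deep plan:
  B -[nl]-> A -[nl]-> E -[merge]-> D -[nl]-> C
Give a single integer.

step 1: scan B: cost=120, card=120
step 2: join A via nl
    card(P join A) = 120*50/(6) = 1000
    cost = 120 + 120*50 = 6120
step 3: join E via nl
    card(P join E) = 1000*50/(50) = 1000
    cost = 6120 + 1000*50 = 56120
step 4: join D via merge
    card(P join D) = 1000*400/(25) = 16000
    cost = 56120 + 1000*10 + 400*9 + 1000 + 400 = 71120
step 5: join C via nl
    card(P join C) = 16000*20/(10) = 32000
    cost = 71120 + 16000*20 = 391120

391120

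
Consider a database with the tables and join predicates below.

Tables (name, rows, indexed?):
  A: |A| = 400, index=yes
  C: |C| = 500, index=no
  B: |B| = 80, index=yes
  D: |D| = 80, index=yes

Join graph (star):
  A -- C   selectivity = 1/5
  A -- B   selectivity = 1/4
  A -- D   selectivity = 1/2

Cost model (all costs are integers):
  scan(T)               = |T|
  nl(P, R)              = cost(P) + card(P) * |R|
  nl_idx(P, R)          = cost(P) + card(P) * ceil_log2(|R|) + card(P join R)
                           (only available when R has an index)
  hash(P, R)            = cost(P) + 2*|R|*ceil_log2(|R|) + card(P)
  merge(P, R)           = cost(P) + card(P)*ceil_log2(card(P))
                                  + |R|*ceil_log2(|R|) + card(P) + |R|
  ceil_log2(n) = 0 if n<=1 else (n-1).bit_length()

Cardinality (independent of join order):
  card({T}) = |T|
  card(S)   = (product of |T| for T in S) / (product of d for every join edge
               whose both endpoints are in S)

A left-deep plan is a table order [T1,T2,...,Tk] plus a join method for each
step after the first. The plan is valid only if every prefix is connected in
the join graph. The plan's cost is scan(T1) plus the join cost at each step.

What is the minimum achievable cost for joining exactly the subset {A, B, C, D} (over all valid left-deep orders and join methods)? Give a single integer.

Selinger DP over subsets of {A,B,C,D}:
  {A}: scan cost=400, card=400
  {C}: scan cost=500, card=500
  {B}: scan cost=80, card=80
  {D}: scan cost=80, card=80
  {AC}: card=40000; try (A,hash)→8200, (C,merge)→9400, (A,merge)→9500, (C,hash)→9800, (A,nl_idx)→45000, (C,nl)→200400 …(+1); best=8200 via (A,hash)
  {AB}: card=8000; try (B,hash)→1920, (A,merge)→4720, (B,merge)→5040, (A,hash)→7360, (A,nl_idx)→8800, (B,nl_idx)→11200 …(+2); best=1920 via (B,hash)
  {AD}: card=16000; try (D,hash)→1920, (A,merge)→4720, (D,merge)→5040, (A,hash)→7360, (A,nl_idx)→16800, (D,nl_idx)→19200 …(+2); best=1920 via (D,hash)
  {ABC}: card=800000; try (C,hash)→18920, (B,hash)→49320, (C,merge)→118920, (B,merge)→688840, (B,nl_idx)→1088200, (B,nl)→3208200 …(+1); best=18920 via (C,hash)
  {ACD}: card=1600000; try (C,hash)→26920, (D,hash)→49320, (C,merge)→246920, (D,merge)→688840, (D,nl_idx)→1888200, (D,nl)→3208200 …(+1); best=26920 via (C,hash)
  {ABD}: card=320000; try (D,hash)→11040, (B,hash)→19040, (D,merge)→114560, (B,merge)→242560, (D,nl_idx)→377920, (B,nl_idx)→433920 …(+2); best=11040 via (D,hash)
  {ABCD}: card=32000000; try (C,hash)→340040, (D,hash)→820040, (B,hash)→1628040, (C,merge)→6416040, (D,merge)→16819560, (B,merge)→35227560 …(+5); best=340040 via (C,hash)

340040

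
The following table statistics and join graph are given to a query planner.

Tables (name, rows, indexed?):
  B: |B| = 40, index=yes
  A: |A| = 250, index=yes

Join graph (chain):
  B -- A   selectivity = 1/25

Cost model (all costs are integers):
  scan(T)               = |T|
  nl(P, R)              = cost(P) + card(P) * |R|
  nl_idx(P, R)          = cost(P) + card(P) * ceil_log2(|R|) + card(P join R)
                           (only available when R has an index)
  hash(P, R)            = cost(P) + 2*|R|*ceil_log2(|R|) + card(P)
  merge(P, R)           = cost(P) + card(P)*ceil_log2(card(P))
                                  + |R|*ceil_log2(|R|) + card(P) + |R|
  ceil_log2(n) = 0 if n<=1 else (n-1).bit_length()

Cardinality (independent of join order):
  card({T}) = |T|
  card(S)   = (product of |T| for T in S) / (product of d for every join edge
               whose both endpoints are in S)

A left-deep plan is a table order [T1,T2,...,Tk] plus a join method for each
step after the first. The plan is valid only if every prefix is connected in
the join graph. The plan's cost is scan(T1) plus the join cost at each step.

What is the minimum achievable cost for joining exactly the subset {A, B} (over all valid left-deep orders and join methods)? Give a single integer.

760

Selinger DP over subsets of {A,B}:
  {B}: scan cost=40, card=40
  {A}: scan cost=250, card=250
  {AB}: card=400; try (A,nl_idx)→760, (B,hash)→980, (B,nl_idx)→2150, (A,merge)→2570, (B,merge)→2780, (A,hash)→4080 …(+2); best=760 via (A,nl_idx)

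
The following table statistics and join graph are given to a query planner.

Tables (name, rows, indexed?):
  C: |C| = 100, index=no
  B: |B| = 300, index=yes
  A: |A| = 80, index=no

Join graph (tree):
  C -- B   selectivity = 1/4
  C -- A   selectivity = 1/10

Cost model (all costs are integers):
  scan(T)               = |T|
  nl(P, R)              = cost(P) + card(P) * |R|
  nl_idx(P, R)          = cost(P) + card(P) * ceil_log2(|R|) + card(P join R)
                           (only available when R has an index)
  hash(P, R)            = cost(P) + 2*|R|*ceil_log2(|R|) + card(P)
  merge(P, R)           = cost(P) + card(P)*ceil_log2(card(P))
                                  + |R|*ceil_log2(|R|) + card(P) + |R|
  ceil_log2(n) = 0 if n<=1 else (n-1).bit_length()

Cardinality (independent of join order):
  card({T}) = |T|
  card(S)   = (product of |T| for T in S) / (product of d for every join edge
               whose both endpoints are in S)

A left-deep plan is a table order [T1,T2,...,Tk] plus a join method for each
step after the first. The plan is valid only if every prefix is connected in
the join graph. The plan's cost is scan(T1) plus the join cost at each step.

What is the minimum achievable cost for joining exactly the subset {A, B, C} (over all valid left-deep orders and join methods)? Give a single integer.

7520

Selinger DP over subsets of {A,B,C}:
  {C}: scan cost=100, card=100
  {B}: scan cost=300, card=300
  {A}: scan cost=80, card=80
  {BC}: card=7500; try (C,hash)→2000, (B,merge)→3900, (C,merge)→4100, (B,hash)→5600, (B,nl_idx)→8500, (B,nl)→30100 …(+1); best=2000 via (C,hash)
  {AC}: card=800; try (A,hash)→1320, (C,merge)→1520, (A,merge)→1540, (C,hash)→1560, (C,nl)→8080, (A,nl)→8100; best=1320 via (A,hash)
  {ABC}: card=60000; try (B,hash)→7520, (A,hash)→10620, (B,merge)→13120, (B,nl_idx)→68520, (A,merge)→107640, (B,nl)→241320 …(+1); best=7520 via (B,hash)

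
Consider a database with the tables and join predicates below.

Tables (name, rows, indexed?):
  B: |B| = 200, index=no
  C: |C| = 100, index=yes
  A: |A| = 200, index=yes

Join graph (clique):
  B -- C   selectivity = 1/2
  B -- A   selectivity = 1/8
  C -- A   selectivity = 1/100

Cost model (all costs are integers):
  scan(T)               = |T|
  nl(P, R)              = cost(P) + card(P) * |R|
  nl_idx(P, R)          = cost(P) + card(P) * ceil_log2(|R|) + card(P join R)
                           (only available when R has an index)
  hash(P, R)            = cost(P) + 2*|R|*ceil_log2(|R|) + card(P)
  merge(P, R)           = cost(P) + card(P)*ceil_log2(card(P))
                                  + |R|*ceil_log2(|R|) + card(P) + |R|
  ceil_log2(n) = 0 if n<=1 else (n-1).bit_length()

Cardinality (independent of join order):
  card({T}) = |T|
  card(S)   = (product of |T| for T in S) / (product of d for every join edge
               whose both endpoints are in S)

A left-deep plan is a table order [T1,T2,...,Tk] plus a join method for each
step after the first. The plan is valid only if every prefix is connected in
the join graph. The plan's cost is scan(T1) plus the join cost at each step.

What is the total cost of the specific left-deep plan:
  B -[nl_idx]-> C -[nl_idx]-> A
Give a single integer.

94100

step 1: scan B: cost=200, card=200
step 2: join C via nl_idx
    card(P join C) = 200*100/(2) = 10000
    cost = 200 + 200*7 + 10000 = 11600
step 3: join A via nl_idx
    card(P join A) = 10000*200/(8*100) = 2500
    cost = 11600 + 10000*8 + 2500 = 94100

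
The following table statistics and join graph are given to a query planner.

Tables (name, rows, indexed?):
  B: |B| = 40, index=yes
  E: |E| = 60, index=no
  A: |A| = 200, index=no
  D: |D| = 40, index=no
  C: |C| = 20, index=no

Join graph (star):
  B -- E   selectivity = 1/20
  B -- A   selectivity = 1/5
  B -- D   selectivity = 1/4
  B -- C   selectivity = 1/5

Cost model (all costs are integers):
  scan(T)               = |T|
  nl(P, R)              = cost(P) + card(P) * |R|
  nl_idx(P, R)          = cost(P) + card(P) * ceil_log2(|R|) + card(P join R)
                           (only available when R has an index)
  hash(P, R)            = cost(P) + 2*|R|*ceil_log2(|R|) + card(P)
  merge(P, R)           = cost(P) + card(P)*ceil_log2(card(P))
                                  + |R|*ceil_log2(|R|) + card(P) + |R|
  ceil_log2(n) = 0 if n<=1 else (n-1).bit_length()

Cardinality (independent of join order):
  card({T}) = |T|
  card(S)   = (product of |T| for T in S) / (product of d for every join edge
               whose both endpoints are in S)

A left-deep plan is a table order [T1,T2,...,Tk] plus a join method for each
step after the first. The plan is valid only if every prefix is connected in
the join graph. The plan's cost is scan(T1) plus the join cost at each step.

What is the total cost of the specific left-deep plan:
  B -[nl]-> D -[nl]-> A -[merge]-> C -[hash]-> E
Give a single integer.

step 1: scan B: cost=40, card=40
step 2: join D via nl
    card(P join D) = 40*40/(4) = 400
    cost = 40 + 40*40 = 1640
step 3: join A via nl
    card(P join A) = 400*200/(5) = 16000
    cost = 1640 + 400*200 = 81640
step 4: join C via merge
    card(P join C) = 16000*20/(5) = 64000
    cost = 81640 + 16000*14 + 20*5 + 16000 + 20 = 321760
step 5: join E via hash
    card(P join E) = 64000*60/(20) = 192000
    cost = 321760 + 2*60*6 + 64000 = 386480

386480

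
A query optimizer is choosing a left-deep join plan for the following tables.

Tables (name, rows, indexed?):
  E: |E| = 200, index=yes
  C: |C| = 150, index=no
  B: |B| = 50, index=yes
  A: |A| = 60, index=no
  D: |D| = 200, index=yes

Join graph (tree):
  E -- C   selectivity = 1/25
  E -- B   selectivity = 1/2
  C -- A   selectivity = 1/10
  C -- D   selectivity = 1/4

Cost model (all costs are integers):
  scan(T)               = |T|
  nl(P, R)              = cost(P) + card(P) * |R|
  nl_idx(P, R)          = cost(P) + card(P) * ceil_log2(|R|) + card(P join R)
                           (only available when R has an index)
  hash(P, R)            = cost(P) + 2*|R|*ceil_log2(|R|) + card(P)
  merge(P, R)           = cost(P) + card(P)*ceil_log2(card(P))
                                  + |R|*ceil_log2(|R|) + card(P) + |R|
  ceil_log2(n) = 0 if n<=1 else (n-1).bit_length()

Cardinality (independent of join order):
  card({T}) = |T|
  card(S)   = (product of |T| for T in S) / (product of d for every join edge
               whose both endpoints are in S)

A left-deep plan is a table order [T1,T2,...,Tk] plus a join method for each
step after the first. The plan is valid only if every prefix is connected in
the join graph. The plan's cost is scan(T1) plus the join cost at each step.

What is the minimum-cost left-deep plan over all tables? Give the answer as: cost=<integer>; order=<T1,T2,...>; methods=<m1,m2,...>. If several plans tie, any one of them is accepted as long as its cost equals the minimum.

cost=195470; order=C,E,A,B,D; methods=nl_idx,hash,hash,hash

Selinger DP (subsets sized 1..n):
  {E}: scan cost=200, card=200
  {C}: scan cost=150, card=150
  {B}: scan cost=50, card=50
  {A}: scan cost=60, card=60
  {D}: scan cost=200, card=200
  {CE}: card=1200; try (E,nl_idx)→2550, (C,hash)→2800, (E,merge)→3300, (C,merge)→3350, (E,hash)→3500, (E,nl)→30150 …(+1); best=2550 via (E,nl_idx)
  {BE}: card=5000; try (B,hash)→1000, (E,merge)→2200, (B,merge)→2350, (E,hash)→3300, (E,nl_idx)→5450, (B,nl_idx)→6400 …(+2); best=1000 via (B,hash)
  {AC}: card=900; try (A,hash)→1020, (C,merge)→1830, (A,merge)→1920, (C,hash)→2520, (C,nl)→9060, (A,nl)→9150; best=1020 via (A,hash)
  {CD}: card=7500; try (C,hash)→2800, (D,merge)→3300, (C,merge)→3350, (D,hash)→3500, (D,nl_idx)→8850, (D,nl)→30150 …(+1); best=2800 via (C,hash)
  {BCE}: card=30000; try (B,hash)→4350, (C,hash)→8400, (B,merge)→17300, (B,nl_idx)→39750, (B,nl)→62550, (C,merge)→72350 …(+1); best=4350 via (B,hash)
  {ACE}: card=7200; try (A,hash)→4470, (E,hash)→5120, (E,merge)→12720, (E,nl_idx)→15420, (A,merge)→17370, (A,nl)→74550 …(+1); best=4470 via (A,hash)
  {CDE}: card=60000; try (D,hash)→6950, (E,hash)→13500, (D,merge)→18750, (D,nl_idx)→72150, (E,merge)→109600, (E,nl_idx)→122800 …(+2); best=6950 via (D,hash)
  {ACD}: card=45000; try (D,hash)→5120, (A,hash)→11020, (D,merge)→12720, (D,nl_idx)→53220, (A,merge)→108220, (D,nl)→181020 …(+1); best=5120 via (D,hash)
  {ABCE}: card=180000; try (B,hash)→12270, (A,hash)→35070, (B,merge)→105620, (B,nl_idx)→227670, (B,nl)→364470, (A,merge)→484770 …(+1); best=12270 via (B,hash)
  {BCDE}: card=1500000; try (D,hash)→37550, (B,hash)→67550, (D,merge)→486150, (B,merge)→1027300, (D,nl_idx)→1744350, (B,nl_idx)→1866950 …(+2); best=37550 via (D,hash)
  {ACDE}: card=360000; try (D,hash)→14870, (E,hash)→53320, (A,hash)→67670, (D,merge)→107070, (D,nl_idx)→422070, (E,nl_idx)→725120 …(+5); best=14870 via (D,hash)
  {ABCDE}: card=9000000; try (D,hash)→195470, (B,hash)→375470, (A,hash)→1538270, (D,merge)→3434070, (B,merge)→7215220, (D,nl_idx)→10452270 …(+5); best=195470 via (D,hash)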